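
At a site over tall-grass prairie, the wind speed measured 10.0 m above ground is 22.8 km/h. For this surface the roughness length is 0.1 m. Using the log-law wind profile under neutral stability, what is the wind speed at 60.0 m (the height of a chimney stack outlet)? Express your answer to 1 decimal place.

31.7 km/h

Log law: V(z) ∝ ln(z/z₀), so V₂/V₁ = ln(z₂/z₀) / ln(z₁/z₀).
ln(60.0/0.1) = 6.3969, ln(10.0/0.1) = 4.6052
V₂ = 22.8 × 6.3969/4.6052 = 22.8 × 1.3891 = 31.6709 km/h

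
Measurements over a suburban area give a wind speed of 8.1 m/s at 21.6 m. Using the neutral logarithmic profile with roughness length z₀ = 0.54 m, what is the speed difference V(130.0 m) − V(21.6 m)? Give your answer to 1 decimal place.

Log law: V₂ = V₁ · ln(z₂/z₀)/ln(z₁/z₀) = 8.1 × 5.4837/3.6889 = 12.0411 m/s
ΔV = 12.0411 − 8.1 = 3.9411 m/s

3.9 m/s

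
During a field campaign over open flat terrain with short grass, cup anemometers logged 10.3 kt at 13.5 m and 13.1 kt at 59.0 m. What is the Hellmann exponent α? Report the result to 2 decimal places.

α ≈ 0.16

Power law: V₂/V₁ = (z₂/z₁)^α ⇒ α = ln(V₂/V₁) / ln(z₂/z₁)
α = ln(13.1/10.3) / ln(59.0/13.5) = ln(1.2718) / ln(4.3704)
  = 0.24047 / 1.47485 = 0.16305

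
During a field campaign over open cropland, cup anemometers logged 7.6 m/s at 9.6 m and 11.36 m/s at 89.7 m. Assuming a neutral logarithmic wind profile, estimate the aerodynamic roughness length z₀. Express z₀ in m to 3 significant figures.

Log law: V(z) ∝ ln(z/z₀). With r = V₁/V₂ = 7.6/11.36 = 0.66901,
r · ln(z₂/z₀) = ln(z₁/z₀) ⇒ ln z₀ = (ln z₁ − r·ln z₂)/(1 − r)
ln z₀ = (2.26176 − 0.66901×4.49647) / 0.33099 = -2.2552
z₀ = exp(-2.2552) = 0.1049 m

z₀ ≈ 0.105 m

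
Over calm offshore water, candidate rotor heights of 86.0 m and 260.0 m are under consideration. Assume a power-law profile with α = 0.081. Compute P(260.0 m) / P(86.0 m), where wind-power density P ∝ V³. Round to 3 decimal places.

Speed ratio: V_B/V_A = (z_B/z_A)^α = (260.0/86.0)^0.081 = (3.0233)^0.081 = 1.09375
Power-density ratio: P_B/P_A = (V_B/V_A)³ = (1.09375)³ = 1.30844

1.308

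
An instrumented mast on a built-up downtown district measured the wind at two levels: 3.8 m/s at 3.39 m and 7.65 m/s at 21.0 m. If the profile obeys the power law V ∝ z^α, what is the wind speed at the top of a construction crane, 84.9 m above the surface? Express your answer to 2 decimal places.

13.07 m/s

First find α: α = ln(V₂/V₁)/ln(z₂/z₁) = ln(7.65/3.8)/ln(21.0/3.39) = 0.69970/1.82369 = 0.3837
Extrapolate from 21.0 m to 84.9 m: V₃ = 7.65 × (84.9/21.0)^0.3837 = 7.65 × 1.7091 = 13.0747 m/s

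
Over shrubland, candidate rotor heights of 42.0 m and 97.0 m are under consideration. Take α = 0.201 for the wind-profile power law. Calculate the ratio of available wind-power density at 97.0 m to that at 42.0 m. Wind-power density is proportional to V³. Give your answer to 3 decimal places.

1.657

Speed ratio: V_B/V_A = (z_B/z_A)^α = (97.0/42.0)^0.201 = (2.3095)^0.201 = 1.18323
Power-density ratio: P_B/P_A = (V_B/V_A)³ = (1.18323)³ = 1.65655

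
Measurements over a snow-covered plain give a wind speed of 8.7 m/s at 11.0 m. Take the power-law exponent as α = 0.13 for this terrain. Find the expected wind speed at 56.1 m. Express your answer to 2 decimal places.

Power-law profile: V₂ = V₁ · (z₂/z₁)^α
V₂ = 8.7 × (56.1/11.0)^0.13 = 8.7 × (5.1000)^0.13
    = 8.7 × 1.2359 = 10.7523 m/s

10.75 m/s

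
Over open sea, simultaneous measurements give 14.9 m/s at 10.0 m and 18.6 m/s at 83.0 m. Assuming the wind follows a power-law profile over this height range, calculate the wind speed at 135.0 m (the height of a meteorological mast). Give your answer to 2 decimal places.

19.57 m/s

First find α: α = ln(V₂/V₁)/ln(z₂/z₁) = ln(18.6/14.9)/ln(83.0/10.0) = 0.22180/2.11626 = 0.1048
Extrapolate from 83.0 m to 135.0 m: V₃ = 18.6 × (135.0/83.0)^0.1048 = 18.6 × 1.0523 = 19.5729 m/s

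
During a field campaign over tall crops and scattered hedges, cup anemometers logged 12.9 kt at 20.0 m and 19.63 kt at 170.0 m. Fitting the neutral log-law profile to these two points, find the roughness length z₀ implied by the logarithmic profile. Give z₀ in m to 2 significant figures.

z₀ ≈ 0.33 m

Log law: V(z) ∝ ln(z/z₀). With r = V₁/V₂ = 12.9/19.63 = 0.65716,
r · ln(z₂/z₀) = ln(z₁/z₀) ⇒ ln z₀ = (ln z₁ − r·ln z₂)/(1 − r)
ln z₀ = (2.99573 − 0.65716×5.13580) / 0.34284 = -1.1063
z₀ = exp(-1.1063) = 0.3308 m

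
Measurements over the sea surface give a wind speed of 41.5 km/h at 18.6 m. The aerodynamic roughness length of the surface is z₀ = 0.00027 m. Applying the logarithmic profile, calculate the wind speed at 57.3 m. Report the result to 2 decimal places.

45.69 km/h

Log law: V(z) ∝ ln(z/z₀), so V₂/V₁ = ln(z₂/z₀) / ln(z₁/z₀).
ln(57.3/0.00027) = 12.2654, ln(18.6/0.00027) = 11.1403
V₂ = 41.5 × 12.2654/11.1403 = 41.5 × 1.1010 = 45.6914 km/h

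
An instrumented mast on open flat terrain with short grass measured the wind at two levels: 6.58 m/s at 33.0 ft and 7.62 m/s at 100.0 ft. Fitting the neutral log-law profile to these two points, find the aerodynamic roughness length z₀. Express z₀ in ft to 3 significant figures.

Log law: V(z) ∝ ln(z/z₀). With r = V₁/V₂ = 6.58/7.62 = 0.86352,
r · ln(z₂/z₀) = ln(z₁/z₀) ⇒ ln z₀ = (ln z₁ − r·ln z₂)/(1 − r)
ln z₀ = (3.49651 − 0.86352×4.60517) / 0.13648 = -3.5179
z₀ = exp(-3.5179) = 0.02966 ft

z₀ ≈ 0.0297 ft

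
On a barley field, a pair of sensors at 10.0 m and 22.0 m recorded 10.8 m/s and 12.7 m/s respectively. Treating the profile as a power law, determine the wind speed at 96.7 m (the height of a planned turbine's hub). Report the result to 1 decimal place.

First find α: α = ln(V₂/V₁)/ln(z₂/z₁) = ln(12.7/10.8)/ln(22.0/10.0) = 0.16206/0.78846 = 0.2055
Extrapolate from 22.0 m to 96.7 m: V₃ = 12.7 × (96.7/22.0)^0.2055 = 12.7 × 1.3557 = 17.2172 m/s

17.2 m/s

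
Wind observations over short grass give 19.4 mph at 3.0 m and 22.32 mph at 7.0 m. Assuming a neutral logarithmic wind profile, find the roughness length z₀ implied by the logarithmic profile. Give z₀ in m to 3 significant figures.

Log law: V(z) ∝ ln(z/z₀). With r = V₁/V₂ = 19.4/22.32 = 0.86918,
r · ln(z₂/z₀) = ln(z₁/z₀) ⇒ ln z₀ = (ln z₁ − r·ln z₂)/(1 − r)
ln z₀ = (1.09861 − 0.86918×1.94591) / 0.13082 = -4.5307
z₀ = exp(-4.5307) = 0.01077 m

z₀ ≈ 0.0108 m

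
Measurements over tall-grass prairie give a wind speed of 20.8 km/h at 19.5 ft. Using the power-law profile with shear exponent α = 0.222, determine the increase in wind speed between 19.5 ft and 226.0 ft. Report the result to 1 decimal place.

15.0 km/h

Power law: V₂ = V₁ · (z₂/z₁)^α = 20.8 × (11.5897)^0.222 = 35.8334 km/h
ΔV = 35.8334 − 20.8 = 15.0334 km/h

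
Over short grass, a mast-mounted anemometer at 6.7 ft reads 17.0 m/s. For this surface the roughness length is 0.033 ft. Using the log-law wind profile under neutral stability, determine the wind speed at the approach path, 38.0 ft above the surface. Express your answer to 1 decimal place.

22.6 m/s

Log law: V(z) ∝ ln(z/z₀), so V₂/V₁ = ln(z₂/z₀) / ln(z₁/z₀).
ln(38.0/0.033) = 7.0488, ln(6.7/0.033) = 5.3134
V₂ = 17.0 × 7.0488/5.3134 = 17.0 × 1.3266 = 22.5526 m/s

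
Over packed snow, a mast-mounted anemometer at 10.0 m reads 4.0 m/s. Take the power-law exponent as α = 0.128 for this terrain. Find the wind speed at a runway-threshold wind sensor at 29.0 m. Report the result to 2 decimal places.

4.58 m/s

Power-law profile: V₂ = V₁ · (z₂/z₁)^α
V₂ = 4.0 × (29.0/10.0)^0.128 = 4.0 × (2.9000)^0.128
    = 4.0 × 1.1460 = 4.5840 m/s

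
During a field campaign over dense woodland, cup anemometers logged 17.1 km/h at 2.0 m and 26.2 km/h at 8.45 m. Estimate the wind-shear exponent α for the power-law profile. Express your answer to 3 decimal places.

α ≈ 0.296

Power law: V₂/V₁ = (z₂/z₁)^α ⇒ α = ln(V₂/V₁) / ln(z₂/z₁)
α = ln(26.2/17.1) / ln(8.45/2.0) = ln(1.5322) / ln(4.2250)
  = 0.42668 / 1.44102 = 0.29610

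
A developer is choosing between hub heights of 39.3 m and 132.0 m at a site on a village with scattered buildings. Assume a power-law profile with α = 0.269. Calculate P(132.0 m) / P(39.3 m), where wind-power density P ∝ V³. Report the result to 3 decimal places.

Speed ratio: V_B/V_A = (z_B/z_A)^α = (132.0/39.3)^0.269 = (3.3588)^0.269 = 1.38530
Power-density ratio: P_B/P_A = (V_B/V_A)³ = (1.38530)³ = 2.65845

2.658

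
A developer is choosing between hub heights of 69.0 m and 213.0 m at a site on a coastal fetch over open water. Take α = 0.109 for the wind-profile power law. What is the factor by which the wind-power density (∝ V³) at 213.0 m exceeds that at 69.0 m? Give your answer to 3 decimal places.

1.446

Speed ratio: V_B/V_A = (z_B/z_A)^α = (213.0/69.0)^0.109 = (3.0870)^0.109 = 1.13073
Power-density ratio: P_B/P_A = (V_B/V_A)³ = (1.13073)³ = 1.44569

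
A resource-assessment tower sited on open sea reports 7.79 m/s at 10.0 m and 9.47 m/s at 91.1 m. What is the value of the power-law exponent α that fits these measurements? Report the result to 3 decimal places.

α ≈ 0.088

Power law: V₂/V₁ = (z₂/z₁)^α ⇒ α = ln(V₂/V₁) / ln(z₂/z₁)
α = ln(9.47/7.79) / ln(91.1/10.0) = ln(1.2157) / ln(9.1100)
  = 0.19529 / 2.20937 = 0.08839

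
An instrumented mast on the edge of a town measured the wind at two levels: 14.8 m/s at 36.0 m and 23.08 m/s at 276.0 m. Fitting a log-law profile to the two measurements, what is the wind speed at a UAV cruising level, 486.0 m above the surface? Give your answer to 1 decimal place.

25.4 m/s

Log law: V ∝ ln(z/z₀). From the pair, with r = V₁/V₂ = 0.64125,
ln z₀ = (ln z₁ − r·ln z₂)/(1 − r) = (3.5835 − 0.64125×5.6204)/0.35875 = -0.0573 → z₀ = 0.9443 m
V₃ = V₁ · ln(z₃/z₀)/ln(z₁/z₀) = 14.8 × 6.2435/3.6408 = 25.3800 m/s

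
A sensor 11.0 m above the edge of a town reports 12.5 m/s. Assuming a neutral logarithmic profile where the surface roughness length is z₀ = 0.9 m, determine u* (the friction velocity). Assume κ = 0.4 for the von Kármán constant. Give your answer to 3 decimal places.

Log law: V(z) = (u*/κ) · ln(z/z₀) ⇒ u* = κ · V / ln(z/z₀)
u* = 0.4 × 12.5 / ln(11.0/0.9) = 0.4 × 12.5 / 2.5033
   = 5.0000 / 2.5033 = 1.9974 m/s

u* ≈ 1.997 m/s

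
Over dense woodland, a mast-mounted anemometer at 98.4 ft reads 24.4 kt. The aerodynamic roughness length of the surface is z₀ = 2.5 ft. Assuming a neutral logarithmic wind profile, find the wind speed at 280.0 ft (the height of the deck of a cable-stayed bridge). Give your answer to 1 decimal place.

31.3 kt

Log law: V(z) ∝ ln(z/z₀), so V₂/V₁ = ln(z₂/z₀) / ln(z₁/z₀).
ln(280.0/2.5) = 4.7185, ln(98.4/2.5) = 3.6728
V₂ = 24.4 × 4.7185/3.6728 = 24.4 × 1.2847 = 31.3475 kt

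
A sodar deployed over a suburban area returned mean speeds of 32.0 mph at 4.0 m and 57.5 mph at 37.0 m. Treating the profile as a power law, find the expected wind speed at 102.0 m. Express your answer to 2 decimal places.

75.11 mph

First find α: α = ln(V₂/V₁)/ln(z₂/z₁) = ln(57.5/32.0)/ln(37.0/4.0) = 0.58605/2.22462 = 0.2634
Extrapolate from 37.0 m to 102.0 m: V₃ = 57.5 × (102.0/37.0)^0.2634 = 57.5 × 1.3062 = 75.1078 mph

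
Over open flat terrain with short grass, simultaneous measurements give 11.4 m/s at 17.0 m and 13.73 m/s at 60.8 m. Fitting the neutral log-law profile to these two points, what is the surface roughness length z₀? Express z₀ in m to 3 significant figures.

z₀ ≈ 0.0333 m

Log law: V(z) ∝ ln(z/z₀). With r = V₁/V₂ = 11.4/13.73 = 0.83030,
r · ln(z₂/z₀) = ln(z₁/z₀) ⇒ ln z₀ = (ln z₁ − r·ln z₂)/(1 − r)
ln z₀ = (2.83321 − 0.83030×4.10759) / 0.16970 = -3.4019
z₀ = exp(-3.4019) = 0.03331 m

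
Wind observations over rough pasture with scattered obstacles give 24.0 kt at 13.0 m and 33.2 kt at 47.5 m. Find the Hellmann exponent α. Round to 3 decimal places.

α ≈ 0.250

Power law: V₂/V₁ = (z₂/z₁)^α ⇒ α = ln(V₂/V₁) / ln(z₂/z₁)
α = ln(33.2/24.0) / ln(47.5/13.0) = ln(1.3833) / ln(3.6538)
  = 0.32450 / 1.29578 = 0.25043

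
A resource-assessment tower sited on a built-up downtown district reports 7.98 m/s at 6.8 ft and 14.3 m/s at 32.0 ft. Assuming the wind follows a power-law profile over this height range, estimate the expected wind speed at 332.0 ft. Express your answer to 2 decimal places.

First find α: α = ln(V₂/V₁)/ln(z₂/z₁) = ln(14.3/7.98)/ln(32.0/6.8) = 0.58332/1.54881 = 0.3766
Extrapolate from 32.0 ft to 332.0 ft: V₃ = 14.3 × (332.0/32.0)^0.3766 = 14.3 × 2.4135 = 34.5130 m/s

34.51 m/s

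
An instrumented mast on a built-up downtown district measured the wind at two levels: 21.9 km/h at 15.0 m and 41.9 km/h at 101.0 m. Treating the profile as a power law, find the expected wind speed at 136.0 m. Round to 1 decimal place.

First find α: α = ln(V₂/V₁)/ln(z₂/z₁) = ln(41.9/21.9)/ln(101.0/15.0) = 0.64880/1.90707 = 0.3402
Extrapolate from 101.0 m to 136.0 m: V₃ = 41.9 × (136.0/101.0)^0.3402 = 41.9 × 1.1065 = 46.3633 km/h

46.4 km/h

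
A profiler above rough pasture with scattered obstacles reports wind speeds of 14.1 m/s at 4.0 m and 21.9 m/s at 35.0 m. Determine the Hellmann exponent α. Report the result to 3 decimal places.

α ≈ 0.203

Power law: V₂/V₁ = (z₂/z₁)^α ⇒ α = ln(V₂/V₁) / ln(z₂/z₁)
α = ln(21.9/14.1) / ln(35.0/4.0) = ln(1.5532) / ln(8.7500)
  = 0.44031 / 2.16905 = 0.20300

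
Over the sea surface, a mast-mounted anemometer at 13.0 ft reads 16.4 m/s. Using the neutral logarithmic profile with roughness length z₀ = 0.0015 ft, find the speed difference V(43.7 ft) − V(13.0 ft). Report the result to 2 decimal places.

2.19 m/s

Log law: V₂ = V₁ · ln(z₂/z₀)/ln(z₁/z₀) = 16.4 × 10.2796/9.0672 = 18.5929 m/s
ΔV = 18.5929 − 16.4 = 2.1929 m/s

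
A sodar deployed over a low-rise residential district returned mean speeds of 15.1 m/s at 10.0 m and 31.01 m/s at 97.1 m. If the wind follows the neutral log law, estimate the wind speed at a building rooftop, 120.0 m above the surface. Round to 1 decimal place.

Log law: V ∝ ln(z/z₀). From the pair, with r = V₁/V₂ = 0.48694,
ln z₀ = (ln z₁ − r·ln z₂)/(1 − r) = (2.3026 − 0.48694×4.5757)/0.51306 = 0.1452 → z₀ = 1.156 m
V₃ = V₁ · ln(z₃/z₀)/ln(z₁/z₀) = 15.1 × 4.6423/2.1574 = 32.4921 m/s

32.5 m/s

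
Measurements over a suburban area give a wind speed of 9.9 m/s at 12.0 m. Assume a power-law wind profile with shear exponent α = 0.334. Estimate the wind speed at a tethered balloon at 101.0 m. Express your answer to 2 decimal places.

20.17 m/s

Power-law profile: V₂ = V₁ · (z₂/z₁)^α
V₂ = 9.9 × (101.0/12.0)^0.334 = 9.9 × (8.4167)^0.334
    = 9.9 × 2.0370 = 20.1666 m/s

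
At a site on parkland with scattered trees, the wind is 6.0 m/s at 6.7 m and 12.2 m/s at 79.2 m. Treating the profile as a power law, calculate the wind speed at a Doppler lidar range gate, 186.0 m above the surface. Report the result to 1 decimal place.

15.6 m/s

First find α: α = ln(V₂/V₁)/ln(z₂/z₁) = ln(12.2/6.0)/ln(79.2/6.7) = 0.70968/2.46987 = 0.2873
Extrapolate from 79.2 m to 186.0 m: V₃ = 12.2 × (186.0/79.2)^0.2873 = 12.2 × 1.2780 = 15.5919 m/s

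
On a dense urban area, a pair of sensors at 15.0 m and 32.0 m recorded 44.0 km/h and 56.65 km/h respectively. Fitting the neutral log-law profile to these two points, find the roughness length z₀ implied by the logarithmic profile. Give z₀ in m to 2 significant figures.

z₀ ≈ 1.1 m

Log law: V(z) ∝ ln(z/z₀). With r = V₁/V₂ = 44.0/56.65 = 0.77670,
r · ln(z₂/z₀) = ln(z₁/z₀) ⇒ ln z₀ = (ln z₁ − r·ln z₂)/(1 − r)
ln z₀ = (2.70805 − 0.77670×3.46574) / 0.22330 = 0.0726
z₀ = exp(0.0726) = 1.075 m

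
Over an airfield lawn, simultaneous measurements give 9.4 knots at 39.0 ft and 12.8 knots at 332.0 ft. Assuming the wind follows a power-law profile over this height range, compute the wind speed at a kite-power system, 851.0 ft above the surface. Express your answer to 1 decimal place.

14.7 knots

First find α: α = ln(V₂/V₁)/ln(z₂/z₁) = ln(12.8/9.4)/ln(332.0/39.0) = 0.30874/2.14157 = 0.1442
Extrapolate from 332.0 ft to 851.0 ft: V₃ = 12.8 × (851.0/332.0)^0.1442 = 12.8 × 1.1453 = 14.6603 knots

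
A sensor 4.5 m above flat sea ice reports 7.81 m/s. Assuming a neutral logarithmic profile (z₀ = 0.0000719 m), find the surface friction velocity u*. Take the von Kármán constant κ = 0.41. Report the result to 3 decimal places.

u* ≈ 0.290 m/s

Log law: V(z) = (u*/κ) · ln(z/z₀) ⇒ u* = κ · V / ln(z/z₀)
u* = 0.41 × 7.81 / ln(4.5/0.0000719) = 0.41 × 7.81 / 11.0443
   = 3.2021 / 11.0443 = 0.2899 m/s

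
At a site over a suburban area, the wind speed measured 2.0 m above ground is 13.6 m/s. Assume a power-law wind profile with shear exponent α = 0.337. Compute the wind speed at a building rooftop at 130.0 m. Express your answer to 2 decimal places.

55.53 m/s

Power-law profile: V₂ = V₁ · (z₂/z₁)^α
V₂ = 13.6 × (130.0/2.0)^0.337 = 13.6 × (65.0000)^0.337
    = 13.6 × 4.0827 = 55.5253 m/s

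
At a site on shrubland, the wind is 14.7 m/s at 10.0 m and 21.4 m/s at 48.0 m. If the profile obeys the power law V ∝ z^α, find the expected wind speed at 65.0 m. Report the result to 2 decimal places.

23.01 m/s

First find α: α = ln(V₂/V₁)/ln(z₂/z₁) = ln(21.4/14.7)/ln(48.0/10.0) = 0.37554/1.56862 = 0.2394
Extrapolate from 48.0 m to 65.0 m: V₃ = 21.4 × (65.0/48.0)^0.2394 = 21.4 × 1.0753 = 23.0111 m/s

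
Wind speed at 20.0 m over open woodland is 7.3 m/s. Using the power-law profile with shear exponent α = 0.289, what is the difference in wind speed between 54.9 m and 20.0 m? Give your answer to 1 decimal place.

Power law: V₂ = V₁ · (z₂/z₁)^α = 7.3 × (2.7450)^0.289 = 9.7738 m/s
ΔV = 9.7738 − 7.3 = 2.4738 m/s

2.5 m/s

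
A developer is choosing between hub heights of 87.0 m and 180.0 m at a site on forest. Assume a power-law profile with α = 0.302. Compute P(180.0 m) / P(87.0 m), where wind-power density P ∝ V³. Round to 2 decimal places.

Speed ratio: V_B/V_A = (z_B/z_A)^α = (180.0/87.0)^0.302 = (2.0690)^0.302 = 1.24554
Power-density ratio: P_B/P_A = (V_B/V_A)³ = (1.24554)³ = 1.93229

1.93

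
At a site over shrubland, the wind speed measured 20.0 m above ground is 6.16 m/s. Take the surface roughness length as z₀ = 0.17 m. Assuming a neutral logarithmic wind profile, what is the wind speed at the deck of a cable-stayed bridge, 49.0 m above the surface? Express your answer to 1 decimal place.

Log law: V(z) ∝ ln(z/z₀), so V₂/V₁ = ln(z₂/z₀) / ln(z₁/z₀).
ln(49.0/0.17) = 5.6638, ln(20.0/0.17) = 4.7677
V₂ = 6.16 × 5.6638/4.7677 = 6.16 × 1.1880 = 7.3178 m/s

7.3 m/s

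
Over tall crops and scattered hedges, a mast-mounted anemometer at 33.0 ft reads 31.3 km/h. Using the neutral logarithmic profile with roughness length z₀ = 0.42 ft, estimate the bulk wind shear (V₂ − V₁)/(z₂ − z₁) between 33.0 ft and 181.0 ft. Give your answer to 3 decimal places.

0.082 km/h/ft

Log law: V₂ = V₁ · ln(z₂/z₀)/ln(z₁/z₀) = 31.3 × 6.0660/4.3640 = 43.5072 km/h
ΔV/Δz = (43.5072 − 31.3)/(181.0 − 33.0) = 12.2072/148.0000 = 0.08248 km/h/ft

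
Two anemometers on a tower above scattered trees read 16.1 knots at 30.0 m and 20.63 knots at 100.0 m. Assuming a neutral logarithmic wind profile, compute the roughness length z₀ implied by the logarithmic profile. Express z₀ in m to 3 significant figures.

z₀ ≈ 0.416 m

Log law: V(z) ∝ ln(z/z₀). With r = V₁/V₂ = 16.1/20.63 = 0.78042,
r · ln(z₂/z₀) = ln(z₁/z₀) ⇒ ln z₀ = (ln z₁ − r·ln z₂)/(1 − r)
ln z₀ = (3.40120 − 0.78042×4.60517) / 0.21958 = -0.8778
z₀ = exp(-0.8778) = 0.4157 m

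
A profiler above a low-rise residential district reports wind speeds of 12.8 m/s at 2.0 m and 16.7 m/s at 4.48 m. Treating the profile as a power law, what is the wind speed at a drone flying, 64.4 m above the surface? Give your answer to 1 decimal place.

40.2 m/s

First find α: α = ln(V₂/V₁)/ln(z₂/z₁) = ln(16.7/12.8)/ln(4.48/2.0) = 0.26596/0.80648 = 0.3298
Extrapolate from 4.48 m to 64.4 m: V₃ = 16.7 × (64.4/4.48)^0.3298 = 16.7 × 2.4086 = 40.2233 m/s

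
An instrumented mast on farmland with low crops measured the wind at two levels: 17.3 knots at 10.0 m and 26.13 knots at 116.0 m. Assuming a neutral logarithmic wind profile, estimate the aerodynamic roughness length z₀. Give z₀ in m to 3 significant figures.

z₀ ≈ 0.0821 m

Log law: V(z) ∝ ln(z/z₀). With r = V₁/V₂ = 17.3/26.13 = 0.66207,
r · ln(z₂/z₀) = ln(z₁/z₀) ⇒ ln z₀ = (ln z₁ − r·ln z₂)/(1 − r)
ln z₀ = (2.30259 − 0.66207×4.75359) / 0.33793 = -2.4995
z₀ = exp(-2.4995) = 0.08213 m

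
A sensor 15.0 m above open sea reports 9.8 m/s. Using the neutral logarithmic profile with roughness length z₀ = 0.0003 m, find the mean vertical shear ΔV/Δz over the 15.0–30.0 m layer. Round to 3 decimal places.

0.042 m/s/m

Log law: V₂ = V₁ · ln(z₂/z₀)/ln(z₁/z₀) = 9.8 × 11.5129/10.8198 = 10.4278 m/s
ΔV/Δz = (10.4278 − 9.8)/(30.0 − 15.0) = 0.6278/15.0000 = 0.04185 m/s/m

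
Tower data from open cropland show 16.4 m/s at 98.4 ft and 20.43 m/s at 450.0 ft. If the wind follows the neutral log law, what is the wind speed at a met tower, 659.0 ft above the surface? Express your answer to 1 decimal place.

21.4 m/s

Log law: V ∝ ln(z/z₀). From the pair, with r = V₁/V₂ = 0.80274,
ln z₀ = (ln z₁ − r·ln z₂)/(1 − r) = (4.5890 − 0.80274×6.1092)/0.19726 = -1.5974 → z₀ = 0.2024 ft
V₃ = V₁ · ln(z₃/z₀)/ln(z₁/z₀) = 16.4 × 8.0881/6.1864 = 21.4413 m/s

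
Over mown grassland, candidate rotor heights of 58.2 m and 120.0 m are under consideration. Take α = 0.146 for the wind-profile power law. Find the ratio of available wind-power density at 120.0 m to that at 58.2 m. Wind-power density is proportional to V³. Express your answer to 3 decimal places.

Speed ratio: V_B/V_A = (z_B/z_A)^α = (120.0/58.2)^0.146 = (2.0619)^0.146 = 1.11143
Power-density ratio: P_B/P_A = (V_B/V_A)³ = (1.11143)³ = 1.37292

1.373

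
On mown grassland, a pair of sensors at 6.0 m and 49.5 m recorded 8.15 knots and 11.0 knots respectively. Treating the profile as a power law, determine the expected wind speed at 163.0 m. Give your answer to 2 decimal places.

13.03 knots

First find α: α = ln(V₂/V₁)/ln(z₂/z₁) = ln(11.0/8.15)/ln(49.5/6.0) = 0.29988/2.11021 = 0.1421
Extrapolate from 49.5 m to 163.0 m: V₃ = 11.0 × (163.0/49.5)^0.1421 = 11.0 × 1.1845 = 13.0300 knots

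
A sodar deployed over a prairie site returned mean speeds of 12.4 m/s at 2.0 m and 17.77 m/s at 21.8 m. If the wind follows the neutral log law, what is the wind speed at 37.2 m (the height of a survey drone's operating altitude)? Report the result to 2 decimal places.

Log law: V ∝ ln(z/z₀). From the pair, with r = V₁/V₂ = 0.69781,
ln z₀ = (ln z₁ − r·ln z₂)/(1 − r) = (0.6931 − 0.69781×3.0819)/0.30219 = -4.8228 → z₀ = 0.008044 m
V₃ = V₁ · ln(z₃/z₀)/ln(z₁/z₀) = 12.4 × 8.4391/5.5160 = 18.9713 m/s

18.97 m/s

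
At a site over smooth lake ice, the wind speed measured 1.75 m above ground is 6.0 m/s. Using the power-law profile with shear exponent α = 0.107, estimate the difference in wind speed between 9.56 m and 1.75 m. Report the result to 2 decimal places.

1.20 m/s

Power law: V₂ = V₁ · (z₂/z₁)^α = 6.0 × (5.4629)^0.107 = 7.1954 m/s
ΔV = 7.1954 − 6.0 = 1.1954 m/s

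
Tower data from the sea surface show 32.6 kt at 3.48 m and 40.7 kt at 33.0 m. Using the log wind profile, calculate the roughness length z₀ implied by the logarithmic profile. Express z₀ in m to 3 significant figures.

z₀ ≈ 0.000407 m

Log law: V(z) ∝ ln(z/z₀). With r = V₁/V₂ = 32.6/40.7 = 0.80098,
r · ln(z₂/z₀) = ln(z₁/z₀) ⇒ ln z₀ = (ln z₁ − r·ln z₂)/(1 − r)
ln z₀ = (1.24703 − 0.80098×3.49651) / 0.19902 = -7.8064
z₀ = exp(-7.8064) = 0.0004071 m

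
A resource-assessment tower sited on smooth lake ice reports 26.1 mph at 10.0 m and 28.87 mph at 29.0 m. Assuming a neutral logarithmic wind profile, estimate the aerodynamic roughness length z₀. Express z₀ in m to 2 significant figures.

z₀ ≈ 0.00044 m

Log law: V(z) ∝ ln(z/z₀). With r = V₁/V₂ = 26.1/28.87 = 0.90405,
r · ln(z₂/z₀) = ln(z₁/z₀) ⇒ ln z₀ = (ln z₁ − r·ln z₂)/(1 − r)
ln z₀ = (2.30259 − 0.90405×3.36730) / 0.09595 = -7.7295
z₀ = exp(-7.7295) = 0.0004397 m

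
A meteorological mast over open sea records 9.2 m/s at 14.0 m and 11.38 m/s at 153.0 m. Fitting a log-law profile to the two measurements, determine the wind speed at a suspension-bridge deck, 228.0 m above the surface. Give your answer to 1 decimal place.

Log law: V ∝ ln(z/z₀). From the pair, with r = V₁/V₂ = 0.80844,
ln z₀ = (ln z₁ − r·ln z₂)/(1 − r) = (2.6391 − 0.80844×5.0304)/0.19156 = -7.4530 → z₀ = 0.0005797 m
V₃ = V₁ · ln(z₃/z₀)/ln(z₁/z₀) = 9.2 × 12.8824/10.0921 = 11.7436 m/s

11.7 m/s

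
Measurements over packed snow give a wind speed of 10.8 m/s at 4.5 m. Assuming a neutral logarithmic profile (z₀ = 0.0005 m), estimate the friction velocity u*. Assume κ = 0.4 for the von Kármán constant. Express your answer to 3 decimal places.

Log law: V(z) = (u*/κ) · ln(z/z₀) ⇒ u* = κ · V / ln(z/z₀)
u* = 0.4 × 10.8 / ln(4.5/0.0005) = 0.4 × 10.8 / 9.1050
   = 4.3200 / 9.1050 = 0.4745 m/s

u* ≈ 0.474 m/s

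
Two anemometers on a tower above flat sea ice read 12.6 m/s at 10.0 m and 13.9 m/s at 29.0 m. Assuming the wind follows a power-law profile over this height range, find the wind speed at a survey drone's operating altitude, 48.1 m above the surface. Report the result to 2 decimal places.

14.56 m/s

First find α: α = ln(V₂/V₁)/ln(z₂/z₁) = ln(13.9/12.6)/ln(29.0/10.0) = 0.09819/1.06471 = 0.0922
Extrapolate from 29.0 m to 48.1 m: V₃ = 13.9 × (48.1/29.0)^0.0922 = 13.9 × 1.0478 = 14.5640 m/s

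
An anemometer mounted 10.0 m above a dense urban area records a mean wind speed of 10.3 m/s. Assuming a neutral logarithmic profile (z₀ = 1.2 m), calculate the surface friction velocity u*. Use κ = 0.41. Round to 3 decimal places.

Log law: V(z) = (u*/κ) · ln(z/z₀) ⇒ u* = κ · V / ln(z/z₀)
u* = 0.41 × 10.3 / ln(10.0/1.2) = 0.41 × 10.3 / 2.1203
   = 4.2230 / 2.1203 = 1.9917 m/s

u* ≈ 1.992 m/s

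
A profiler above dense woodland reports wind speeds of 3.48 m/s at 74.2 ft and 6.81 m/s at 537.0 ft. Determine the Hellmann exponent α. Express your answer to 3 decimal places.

Power law: V₂/V₁ = (z₂/z₁)^α ⇒ α = ln(V₂/V₁) / ln(z₂/z₁)
α = ln(6.81/3.48) / ln(537.0/74.2) = ln(1.9569) / ln(7.2372)
  = 0.67136 / 1.97923 = 0.33920

α ≈ 0.339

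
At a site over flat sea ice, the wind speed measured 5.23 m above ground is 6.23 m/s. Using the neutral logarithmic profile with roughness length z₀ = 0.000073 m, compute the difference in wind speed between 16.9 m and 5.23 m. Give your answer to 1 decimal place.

0.7 m/s

Log law: V₂ = V₁ · ln(z₂/z₀)/ln(z₁/z₀) = 6.23 × 12.3524/11.1795 = 6.8836 m/s
ΔV = 6.8836 − 6.23 = 0.6536 m/s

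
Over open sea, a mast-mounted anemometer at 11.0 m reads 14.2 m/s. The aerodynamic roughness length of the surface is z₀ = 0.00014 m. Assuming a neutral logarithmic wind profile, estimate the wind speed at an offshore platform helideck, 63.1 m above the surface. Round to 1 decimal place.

16.4 m/s

Log law: V(z) ∝ ln(z/z₀), so V₂/V₁ = ln(z₂/z₀) / ln(z₁/z₀).
ln(63.1/0.00014) = 13.0186, ln(11.0/0.00014) = 11.2718
V₂ = 14.2 × 13.0186/11.2718 = 14.2 × 1.1550 = 16.4006 m/s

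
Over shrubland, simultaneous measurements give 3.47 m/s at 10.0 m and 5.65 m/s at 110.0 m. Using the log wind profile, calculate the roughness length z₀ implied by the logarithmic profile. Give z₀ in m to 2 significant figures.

z₀ ≈ 0.22 m

Log law: V(z) ∝ ln(z/z₀). With r = V₁/V₂ = 3.47/5.65 = 0.61416,
r · ln(z₂/z₀) = ln(z₁/z₀) ⇒ ln z₀ = (ln z₁ − r·ln z₂)/(1 − r)
ln z₀ = (2.30259 − 0.61416×4.70048) / 0.38584 = -1.5142
z₀ = exp(-1.5142) = 0.2200 m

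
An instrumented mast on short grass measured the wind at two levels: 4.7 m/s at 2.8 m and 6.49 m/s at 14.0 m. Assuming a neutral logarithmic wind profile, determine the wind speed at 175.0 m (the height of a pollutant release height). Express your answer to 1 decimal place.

Log law: V ∝ ln(z/z₀). From the pair, with r = V₁/V₂ = 0.72419,
ln z₀ = (ln z₁ − r·ln z₂)/(1 − r) = (1.0296 − 0.72419×2.6391)/0.27581 = -3.1963 → z₀ = 0.04091 m
V₃ = V₁ · ln(z₃/z₀)/ln(z₁/z₀) = 4.7 × 8.3611/4.2259 = 9.2991 m/s

9.3 m/s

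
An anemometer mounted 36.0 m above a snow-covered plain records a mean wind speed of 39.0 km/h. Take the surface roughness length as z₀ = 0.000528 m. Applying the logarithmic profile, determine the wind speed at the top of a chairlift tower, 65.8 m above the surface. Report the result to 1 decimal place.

41.1 km/h

Log law: V(z) ∝ ln(z/z₀), so V₂/V₁ = ln(z₂/z₀) / ln(z₁/z₀).
ln(65.8/0.000528) = 11.7330, ln(36.0/0.000528) = 11.1299
V₂ = 39.0 × 11.7330/11.1299 = 39.0 × 1.0542 = 41.1133 km/h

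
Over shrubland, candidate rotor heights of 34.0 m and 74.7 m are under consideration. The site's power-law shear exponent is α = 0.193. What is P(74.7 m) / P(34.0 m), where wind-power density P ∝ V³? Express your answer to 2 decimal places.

Speed ratio: V_B/V_A = (z_B/z_A)^α = (74.7/34.0)^0.193 = (2.1971)^0.193 = 1.16406
Power-density ratio: P_B/P_A = (V_B/V_A)³ = (1.16406)³ = 1.57734

1.58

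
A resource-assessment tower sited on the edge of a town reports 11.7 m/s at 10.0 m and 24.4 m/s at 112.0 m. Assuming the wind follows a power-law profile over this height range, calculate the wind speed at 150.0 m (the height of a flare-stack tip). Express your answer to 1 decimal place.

26.7 m/s

First find α: α = ln(V₂/V₁)/ln(z₂/z₁) = ln(24.4/11.7)/ln(112.0/10.0) = 0.73499/2.41591 = 0.3042
Extrapolate from 112.0 m to 150.0 m: V₃ = 24.4 × (150.0/112.0)^0.3042 = 24.4 × 1.0929 = 26.6679 m/s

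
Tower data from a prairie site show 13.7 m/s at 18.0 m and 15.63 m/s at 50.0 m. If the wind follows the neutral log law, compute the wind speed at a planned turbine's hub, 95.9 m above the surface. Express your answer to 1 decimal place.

16.9 m/s

Log law: V ∝ ln(z/z₀). From the pair, with r = V₁/V₂ = 0.87652,
ln z₀ = (ln z₁ − r·ln z₂)/(1 − r) = (2.8904 − 0.87652×3.9120)/0.12348 = -4.3618 → z₀ = 0.01276 m
V₃ = V₁ · ln(z₃/z₀)/ln(z₁/z₀) = 13.7 × 8.9251/7.2521 = 16.8603 m/s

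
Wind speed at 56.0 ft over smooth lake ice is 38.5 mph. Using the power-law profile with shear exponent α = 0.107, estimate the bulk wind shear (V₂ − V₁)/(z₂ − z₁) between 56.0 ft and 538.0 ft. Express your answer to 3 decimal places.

Power law: V₂ = V₁ · (z₂/z₁)^α = 38.5 × (9.6071)^0.107 = 49.0454 mph
ΔV/Δz = (49.0454 − 38.5)/(538.0 − 56.0) = 10.5454/482.0000 = 0.02188 mph/ft

0.022 mph/ft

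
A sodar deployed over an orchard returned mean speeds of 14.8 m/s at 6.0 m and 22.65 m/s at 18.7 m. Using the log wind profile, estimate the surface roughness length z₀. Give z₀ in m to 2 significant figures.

Log law: V(z) ∝ ln(z/z₀). With r = V₁/V₂ = 14.8/22.65 = 0.65342,
r · ln(z₂/z₀) = ln(z₁/z₀) ⇒ ln z₀ = (ln z₁ − r·ln z₂)/(1 − r)
ln z₀ = (1.79176 − 0.65342×2.92852) / 0.34658 = -0.3514
z₀ = exp(-0.3514) = 0.7037 m

z₀ ≈ 0.70 m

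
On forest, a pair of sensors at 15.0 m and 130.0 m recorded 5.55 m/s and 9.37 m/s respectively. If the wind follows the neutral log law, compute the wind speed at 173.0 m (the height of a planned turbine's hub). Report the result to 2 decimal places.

9.88 m/s

Log law: V ∝ ln(z/z₀). From the pair, with r = V₁/V₂ = 0.59232,
ln z₀ = (ln z₁ − r·ln z₂)/(1 − r) = (2.7081 − 0.59232×4.8675)/0.40768 = -0.4294 → z₀ = 0.6509 m
V₃ = V₁ · ln(z₃/z₀)/ln(z₁/z₀) = 5.55 × 5.5827/3.1375 = 9.8755 m/s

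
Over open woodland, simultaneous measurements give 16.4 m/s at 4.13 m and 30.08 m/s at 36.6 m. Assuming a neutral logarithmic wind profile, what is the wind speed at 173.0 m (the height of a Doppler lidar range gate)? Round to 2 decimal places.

39.82 m/s

Log law: V ∝ ln(z/z₀). From the pair, with r = V₁/V₂ = 0.54521,
ln z₀ = (ln z₁ − r·ln z₂)/(1 − r) = (1.4183 − 0.54521×3.6000)/0.45479 = -1.1973 → z₀ = 0.3020 m
V₃ = V₁ · ln(z₃/z₀)/ln(z₁/z₀) = 16.4 × 6.3506/2.6156 = 39.8190 m/s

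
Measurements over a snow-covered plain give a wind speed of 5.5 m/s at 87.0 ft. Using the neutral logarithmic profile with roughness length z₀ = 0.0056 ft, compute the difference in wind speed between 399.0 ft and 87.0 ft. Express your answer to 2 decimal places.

Log law: V₂ = V₁ · ln(z₂/z₀)/ln(z₁/z₀) = 5.5 × 11.1740/9.6509 = 6.3680 m/s
ΔV = 6.3680 − 5.5 = 0.8680 m/s

0.87 m/s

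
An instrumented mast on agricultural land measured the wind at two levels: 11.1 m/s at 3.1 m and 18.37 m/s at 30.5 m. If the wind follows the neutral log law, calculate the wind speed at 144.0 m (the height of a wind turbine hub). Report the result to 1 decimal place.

23.3 m/s

Log law: V ∝ ln(z/z₀). From the pair, with r = V₁/V₂ = 0.60425,
ln z₀ = (ln z₁ − r·ln z₂)/(1 − r) = (1.1314 − 0.60425×3.4177)/0.39575 = -2.3594 → z₀ = 0.09448 m
V₃ = V₁ · ln(z₃/z₀)/ln(z₁/z₀) = 11.1 × 7.3292/3.4908 = 23.3053 m/s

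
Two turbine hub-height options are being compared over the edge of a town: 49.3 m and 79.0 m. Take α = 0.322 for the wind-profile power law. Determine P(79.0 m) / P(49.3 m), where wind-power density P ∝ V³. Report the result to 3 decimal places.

Speed ratio: V_B/V_A = (z_B/z_A)^α = (79.0/49.3)^0.322 = (1.6024)^0.322 = 1.16396
Power-density ratio: P_B/P_A = (V_B/V_A)³ = (1.16396)³ = 1.57695

1.577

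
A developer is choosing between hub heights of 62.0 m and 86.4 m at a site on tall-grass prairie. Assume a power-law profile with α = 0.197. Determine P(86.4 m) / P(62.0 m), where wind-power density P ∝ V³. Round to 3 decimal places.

Speed ratio: V_B/V_A = (z_B/z_A)^α = (86.4/62.0)^0.197 = (1.3935)^0.197 = 1.06756
Power-density ratio: P_B/P_A = (V_B/V_A)³ = (1.06756)³ = 1.21668

1.217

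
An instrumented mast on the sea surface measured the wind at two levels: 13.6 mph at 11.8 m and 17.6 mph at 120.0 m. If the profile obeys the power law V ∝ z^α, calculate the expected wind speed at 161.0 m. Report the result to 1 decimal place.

First find α: α = ln(V₂/V₁)/ln(z₂/z₁) = ln(17.6/13.6)/ln(120.0/11.8) = 0.25783/2.31939 = 0.1112
Extrapolate from 120.0 m to 161.0 m: V₃ = 17.6 × (161.0/120.0)^0.1112 = 17.6 × 1.0332 = 18.1845 mph

18.2 mph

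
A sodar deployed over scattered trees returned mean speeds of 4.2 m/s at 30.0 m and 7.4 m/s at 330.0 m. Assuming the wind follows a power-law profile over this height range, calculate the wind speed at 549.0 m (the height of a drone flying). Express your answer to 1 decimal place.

8.3 m/s

First find α: α = ln(V₂/V₁)/ln(z₂/z₁) = ln(7.4/4.2)/ln(330.0/30.0) = 0.56640/2.39790 = 0.2362
Extrapolate from 330.0 m to 549.0 m: V₃ = 7.4 × (549.0/330.0)^0.2362 = 7.4 × 1.1278 = 8.3454 m/s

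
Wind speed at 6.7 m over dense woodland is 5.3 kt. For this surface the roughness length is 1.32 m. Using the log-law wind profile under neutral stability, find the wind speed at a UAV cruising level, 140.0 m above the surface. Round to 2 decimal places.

Log law: V(z) ∝ ln(z/z₀), so V₂/V₁ = ln(z₂/z₀) / ln(z₁/z₀).
ln(140.0/1.32) = 4.6640, ln(6.7/1.32) = 1.6245
V₂ = 5.3 × 4.6640/1.6245 = 5.3 × 2.8711 = 15.2168 kt

15.22 kt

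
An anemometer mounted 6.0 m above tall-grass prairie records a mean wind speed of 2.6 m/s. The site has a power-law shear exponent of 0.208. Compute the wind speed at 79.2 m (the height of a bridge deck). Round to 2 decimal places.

4.45 m/s

Power-law profile: V₂ = V₁ · (z₂/z₁)^α
V₂ = 2.6 × (79.2/6.0)^0.208 = 2.6 × (13.2000)^0.208
    = 2.6 × 1.7103 = 4.4469 m/s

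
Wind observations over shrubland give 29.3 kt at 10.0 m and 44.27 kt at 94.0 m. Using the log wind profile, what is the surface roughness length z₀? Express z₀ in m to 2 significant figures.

Log law: V(z) ∝ ln(z/z₀). With r = V₁/V₂ = 29.3/44.27 = 0.66185,
r · ln(z₂/z₀) = ln(z₁/z₀) ⇒ ln z₀ = (ln z₁ − r·ln z₂)/(1 − r)
ln z₀ = (2.30259 − 0.66185×4.54329) / 0.33815 = -2.0830
z₀ = exp(-2.0830) = 0.1246 m

z₀ ≈ 0.12 m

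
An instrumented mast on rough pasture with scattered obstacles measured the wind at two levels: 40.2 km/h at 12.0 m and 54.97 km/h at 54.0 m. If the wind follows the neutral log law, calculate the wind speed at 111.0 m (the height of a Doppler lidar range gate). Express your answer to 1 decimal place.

62.0 km/h

Log law: V ∝ ln(z/z₀). From the pair, with r = V₁/V₂ = 0.73131,
ln z₀ = (ln z₁ − r·ln z₂)/(1 − r) = (2.4849 − 0.73131×3.9890)/0.26869 = -1.6088 → z₀ = 0.2001 m
V₃ = V₁ · ln(z₃/z₀)/ln(z₁/z₀) = 40.2 × 6.3183/4.0937 = 62.0457 km/h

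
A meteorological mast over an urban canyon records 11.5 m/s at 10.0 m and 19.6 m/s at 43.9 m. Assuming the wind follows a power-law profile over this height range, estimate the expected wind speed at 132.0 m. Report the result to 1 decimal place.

First find α: α = ln(V₂/V₁)/ln(z₂/z₁) = ln(19.6/11.5)/ln(43.9/10.0) = 0.53318/1.47933 = 0.3604
Extrapolate from 43.9 m to 132.0 m: V₃ = 19.6 × (132.0/43.9)^0.3604 = 19.6 × 1.4870 = 29.1459 m/s

29.1 m/s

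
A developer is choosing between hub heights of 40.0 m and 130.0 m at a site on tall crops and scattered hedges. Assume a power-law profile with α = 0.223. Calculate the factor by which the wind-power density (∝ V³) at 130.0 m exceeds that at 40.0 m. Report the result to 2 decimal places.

2.20

Speed ratio: V_B/V_A = (z_B/z_A)^α = (130.0/40.0)^0.223 = (3.2500)^0.223 = 1.30062
Power-density ratio: P_B/P_A = (V_B/V_A)³ = (1.30062)³ = 2.20014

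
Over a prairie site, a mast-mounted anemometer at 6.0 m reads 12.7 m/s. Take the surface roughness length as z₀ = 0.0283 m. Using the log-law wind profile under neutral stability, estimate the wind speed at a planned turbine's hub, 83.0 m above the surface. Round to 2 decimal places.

Log law: V(z) ∝ ln(z/z₀), so V₂/V₁ = ln(z₂/z₀) / ln(z₁/z₀).
ln(83.0/0.0283) = 7.9837, ln(6.0/0.0283) = 5.3567
V₂ = 12.7 × 7.9837/5.3567 = 12.7 × 1.4904 = 18.9285 m/s

18.93 m/s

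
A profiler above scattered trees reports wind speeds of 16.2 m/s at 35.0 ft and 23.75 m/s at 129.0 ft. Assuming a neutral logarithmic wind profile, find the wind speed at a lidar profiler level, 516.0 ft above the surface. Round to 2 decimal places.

Log law: V ∝ ln(z/z₀). From the pair, with r = V₁/V₂ = 0.68211,
ln z₀ = (ln z₁ − r·ln z₂)/(1 − r) = (3.5553 − 0.68211×4.8598)/0.31789 = 0.7564 → z₀ = 2.131 ft
V₃ = V₁ · ln(z₃/z₀)/ln(z₁/z₀) = 16.2 × 5.4897/2.7990 = 31.7736 m/s

31.77 m/s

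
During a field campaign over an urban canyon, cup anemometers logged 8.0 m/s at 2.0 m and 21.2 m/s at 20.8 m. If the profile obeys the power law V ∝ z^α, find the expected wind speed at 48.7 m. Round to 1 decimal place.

First find α: α = ln(V₂/V₁)/ln(z₂/z₁) = ln(21.2/8.0)/ln(20.8/2.0) = 0.97456/2.34181 = 0.4162
Extrapolate from 20.8 m to 48.7 m: V₃ = 21.2 × (48.7/20.8)^0.4162 = 21.2 × 1.4248 = 30.2059 m/s

30.2 m/s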